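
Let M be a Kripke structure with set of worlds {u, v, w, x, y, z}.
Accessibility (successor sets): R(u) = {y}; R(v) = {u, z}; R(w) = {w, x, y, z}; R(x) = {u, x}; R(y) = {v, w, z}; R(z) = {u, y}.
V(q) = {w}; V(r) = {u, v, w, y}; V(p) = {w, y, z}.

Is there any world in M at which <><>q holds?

Yes

Recall that <>ψ holds at a world iff ψ holds at some accessible world.
Let φ = <><>q. Evaluate φ at each world:
  u (successors {y}): φ is true.
  v (successors {u, z}): φ is false.
  w (successors {w, x, y, z}): φ is true.
  x (successors {u, x}): φ is false.
  y (successors {v, w, z}): φ is true.
  z (successors {u, y}): φ is true.
Detail at u (witness):
  At u: <><>q requires <>q at some successor in {y}.
    <>q holds at y, so <><>q is true at u.
      At y: <>q requires q at some successor in {v, w, z}.
        q holds at w, so <>q is true at y.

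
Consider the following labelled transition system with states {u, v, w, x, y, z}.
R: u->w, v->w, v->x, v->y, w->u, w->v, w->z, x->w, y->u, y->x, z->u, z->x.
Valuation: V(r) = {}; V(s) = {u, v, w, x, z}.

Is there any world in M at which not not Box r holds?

Let φ = not not Box r. Evaluate φ at each world:
  u (successors {w}): φ is false.
  v (successors {w, x, y}): φ is false.
  w (successors {u, v, z}): φ is false.
  x (successors {w}): φ is false.
  y (successors {u, x}): φ is false.
  z (successors {u, x}): φ is false.
For instance, at w:
  At w: not Box r is true, so not not Box r is false.
    At w: Box r is false, so not Box r is true.
      At w: Box r requires r at every successor {u, v, z}.
        r fails at u, so Box r is false at w.

No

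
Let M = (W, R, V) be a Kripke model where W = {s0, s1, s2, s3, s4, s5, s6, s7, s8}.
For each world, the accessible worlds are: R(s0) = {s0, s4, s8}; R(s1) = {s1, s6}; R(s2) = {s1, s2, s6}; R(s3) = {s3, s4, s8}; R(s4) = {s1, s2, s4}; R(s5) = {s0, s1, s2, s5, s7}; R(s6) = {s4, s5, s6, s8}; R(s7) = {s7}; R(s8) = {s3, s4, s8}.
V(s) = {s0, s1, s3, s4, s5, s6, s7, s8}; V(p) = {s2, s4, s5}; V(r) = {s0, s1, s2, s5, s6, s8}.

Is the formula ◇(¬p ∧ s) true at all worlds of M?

Yes

Recall that ◇ψ holds at a world iff ψ holds at some accessible world.
Let φ = ◇(¬p ∧ s). Evaluate φ at each world:
  s0 (successors {s0, s4, s8}): φ is true.
  s1 (successors {s1, s6}): φ is true.
  s2 (successors {s1, s2, s6}): φ is true.
  s3 (successors {s3, s4, s8}): φ is true.
  s4 (successors {s1, s2, s4}): φ is true.
  s5 (successors {s0, s1, s2, s5, s7}): φ is true.
  s6 (successors {s4, s5, s6, s8}): φ is true.
  s7 (successors {s7}): φ is true.
  s8 (successors {s3, s4, s8}): φ is true.
For instance, at s0:
  At s0: ◇(¬p ∧ s) requires ¬p ∧ s at some successor in {s0, s4, s8}.
    ¬p ∧ s holds at s0, so ◇(¬p ∧ s) is true at s0.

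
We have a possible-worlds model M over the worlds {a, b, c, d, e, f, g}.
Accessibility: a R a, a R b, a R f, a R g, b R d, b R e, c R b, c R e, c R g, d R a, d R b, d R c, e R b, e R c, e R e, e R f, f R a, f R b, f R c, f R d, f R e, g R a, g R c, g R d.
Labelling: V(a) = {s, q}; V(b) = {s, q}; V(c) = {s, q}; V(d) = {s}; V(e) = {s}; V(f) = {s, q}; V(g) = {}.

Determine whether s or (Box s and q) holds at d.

Yes

Recall that Box ψ holds at a world iff ψ holds at every accessible world, and Dia ψ holds iff ψ holds at some accessible world.
At d: s is true, Box s and q is false, so s or (Box s and q) is true.
  At d: Box s is true, q is false, so Box s and q is false.
    At d: Box s requires s at every successor {a, b, c}.
      At a: s is true.
      At b: s is true.
      At c: s is true.
    So Box s is true at d.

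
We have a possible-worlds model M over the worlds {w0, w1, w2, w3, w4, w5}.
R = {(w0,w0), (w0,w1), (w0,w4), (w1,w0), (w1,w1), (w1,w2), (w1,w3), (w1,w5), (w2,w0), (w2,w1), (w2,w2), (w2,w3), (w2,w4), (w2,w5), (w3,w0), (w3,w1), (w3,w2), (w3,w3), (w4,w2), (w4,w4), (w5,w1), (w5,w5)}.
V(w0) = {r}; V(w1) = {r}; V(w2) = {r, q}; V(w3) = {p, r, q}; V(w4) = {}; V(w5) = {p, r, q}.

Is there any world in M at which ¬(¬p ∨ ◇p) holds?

No

Recall that ◇ψ holds at a world iff ψ holds at some accessible world.
Let φ = ¬(¬p ∨ ◇p). Evaluate φ at each world:
  w0 (successors {w0, w1, w4}): φ is false.
  w1 (successors {w0, w1, w2, w3, w5}): φ is false.
  w2 (successors {w0, w1, w2, w3, w4, w5}): φ is false.
  w3 (successors {w0, w1, w2, w3}): φ is false.
  w4 (successors {w2, w4}): φ is false.
  w5 (successors {w1, w5}): φ is false.
For instance, at w4:
  At w4: ¬p ∨ ◇p is true, so ¬(¬p ∨ ◇p) is false.
    At w4: ¬p is true, ◇p is false, so ¬p ∨ ◇p is true.
      At w4: ◇p requires p at some successor in {w2, w4}.
        At w2: p is false.
        At w4: p is false.
      So ◇p is false at w4.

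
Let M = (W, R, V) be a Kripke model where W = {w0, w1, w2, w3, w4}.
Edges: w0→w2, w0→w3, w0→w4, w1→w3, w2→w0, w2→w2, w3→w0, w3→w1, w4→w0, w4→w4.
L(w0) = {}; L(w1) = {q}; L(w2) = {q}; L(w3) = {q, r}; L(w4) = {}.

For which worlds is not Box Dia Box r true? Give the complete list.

w0, w2, w3, w4

Let φ = not Box Dia Box r. Evaluate φ at each world:
  w0 (successors {w2, w3, w4}): φ is true.
  w1 (successors {w3}): φ is false.
  w2 (successors {w0, w2}): φ is true.
  w3 (successors {w0, w1}): φ is true.
  w4 (successors {w0, w4}): φ is true.
For instance, at w2:
  At w2: Box Dia Box r is false, so not Box Dia Box r is true.
    At w2: Box Dia Box r requires Dia Box r at every successor {w0, w2}.
      Dia Box r fails at w0, so Box Dia Box r is false at w2.
Satisfying worlds: {w0, w2, w3, w4}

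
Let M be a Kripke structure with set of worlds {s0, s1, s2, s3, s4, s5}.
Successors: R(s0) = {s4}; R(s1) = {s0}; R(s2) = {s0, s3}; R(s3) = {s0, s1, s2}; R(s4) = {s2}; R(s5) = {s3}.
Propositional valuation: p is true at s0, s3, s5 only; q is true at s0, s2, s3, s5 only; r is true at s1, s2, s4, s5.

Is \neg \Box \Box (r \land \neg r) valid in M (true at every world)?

Yes

Let φ = \neg \Box \Box (r \land \neg r). Evaluate φ at each world:
  s0 (successors {s4}): φ is true.
  s1 (successors {s0}): φ is true.
  s2 (successors {s0, s3}): φ is true.
  s3 (successors {s0, s1, s2}): φ is true.
  s4 (successors {s2}): φ is true.
  s5 (successors {s3}): φ is true.
For instance, at s3:
  At s3: \Box \Box (r \land \neg r) is false, so \neg \Box \Box (r \land \neg r) is true.
    At s3: \Box \Box (r \land \neg r) requires \Box (r \land \neg r) at every successor {s0, s1, s2}.
      \Box (r \land \neg r) fails at s0, so \Box \Box (r \land \neg r) is false at s3.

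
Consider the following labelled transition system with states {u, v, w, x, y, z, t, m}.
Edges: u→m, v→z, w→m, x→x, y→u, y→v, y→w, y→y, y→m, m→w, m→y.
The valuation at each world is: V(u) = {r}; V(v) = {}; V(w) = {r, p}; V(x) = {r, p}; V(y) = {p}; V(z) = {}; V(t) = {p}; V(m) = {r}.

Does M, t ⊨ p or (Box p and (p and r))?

Recall that Box ψ holds at a world iff ψ holds at every accessible world, and Dia ψ holds iff ψ holds at some accessible world.
At t: p is true, Box p and (p and r) is false, so p or (Box p and (p and r)) is true.
  At t: Box p is true, p and r is false, so Box p and (p and r) is false.
    At t: no accessible worlds, so Box p holds vacuously.

Yes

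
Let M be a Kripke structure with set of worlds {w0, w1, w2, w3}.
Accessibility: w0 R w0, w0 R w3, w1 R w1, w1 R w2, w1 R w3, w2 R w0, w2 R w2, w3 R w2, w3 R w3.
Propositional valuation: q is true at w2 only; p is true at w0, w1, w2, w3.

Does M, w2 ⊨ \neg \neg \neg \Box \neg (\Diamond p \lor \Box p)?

Recall that \Box ψ holds at a world iff ψ holds at every accessible world, and \Diamond ψ holds iff ψ holds at some accessible world.
At w2: \neg \neg \Box \neg (\Diamond p \lor \Box p) is false, so \neg \neg \neg \Box \neg (\Diamond p \lor \Box p) is true.
  At w2: \neg \Box \neg (\Diamond p \lor \Box p) is true, so \neg \neg \Box \neg (\Diamond p \lor \Box p) is false.
    At w2: \Box \neg (\Diamond p \lor \Box p) is false, so \neg \Box \neg (\Diamond p \lor \Box p) is true.
      At w2: \Box \neg (\Diamond p \lor \Box p) requires \neg (\Diamond p \lor \Box p) at every successor {w0, w2}.
        \neg (\Diamond p \lor \Box p) fails at w0, so \Box \neg (\Diamond p \lor \Box p) is false at w2.

Yes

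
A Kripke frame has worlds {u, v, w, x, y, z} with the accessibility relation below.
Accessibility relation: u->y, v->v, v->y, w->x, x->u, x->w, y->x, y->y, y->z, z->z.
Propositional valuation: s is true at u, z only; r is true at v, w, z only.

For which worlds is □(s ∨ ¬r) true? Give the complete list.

u, w, y, z

Let φ = □(s ∨ ¬r). Evaluate φ at each world:
  u (successors {y}): φ is true.
  v (successors {v, y}): φ is false.
  w (successors {x}): φ is true.
  x (successors {u, w}): φ is false.
  y (successors {x, y, z}): φ is true.
  z (successors {z}): φ is true.
For instance, at u:
  At u: □(s ∨ ¬r) requires s ∨ ¬r at every successor {y}.
    At y: s ∨ ¬r is true.
  So □(s ∨ ¬r) is true at u.
Satisfying worlds: {u, w, y, z}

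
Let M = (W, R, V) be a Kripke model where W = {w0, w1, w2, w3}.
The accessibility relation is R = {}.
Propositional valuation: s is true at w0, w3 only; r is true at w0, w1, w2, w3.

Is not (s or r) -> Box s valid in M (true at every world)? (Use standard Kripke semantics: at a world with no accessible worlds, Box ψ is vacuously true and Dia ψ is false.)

Yes

Let φ = not (s or r) -> Box s. Evaluate φ at each world:
  w0 (successors ∅): φ is true.
  w1 (successors ∅): φ is true.
  w2 (successors ∅): φ is true.
  w3 (successors ∅): φ is true.
For instance, at w3:
  At w3: not (s or r) is false, Box s is true, so not (s or r) -> Box s is true.
    At w3: no accessible worlds, so Box s holds vacuously.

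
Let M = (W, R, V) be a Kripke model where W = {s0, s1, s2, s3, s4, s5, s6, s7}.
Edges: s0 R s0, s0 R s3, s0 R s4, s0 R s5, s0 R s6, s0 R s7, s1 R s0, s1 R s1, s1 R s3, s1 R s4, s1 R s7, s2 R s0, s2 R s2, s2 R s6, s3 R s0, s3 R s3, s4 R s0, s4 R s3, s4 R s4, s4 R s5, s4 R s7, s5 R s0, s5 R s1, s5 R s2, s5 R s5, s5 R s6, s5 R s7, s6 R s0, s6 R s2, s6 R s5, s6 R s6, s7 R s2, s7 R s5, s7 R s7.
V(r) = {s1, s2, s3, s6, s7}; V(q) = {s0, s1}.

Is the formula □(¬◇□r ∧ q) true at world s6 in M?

No

At s6: □(¬◇□r ∧ q) requires ¬◇□r ∧ q at every successor {s0, s2, s5, s6}.
  ¬◇□r ∧ q fails at s2, so □(¬◇□r ∧ q) is false at s6.
    At s2: ¬◇□r is true, q is false, so ¬◇□r ∧ q is false.
      At s2: ◇□r is false, so ¬◇□r is true.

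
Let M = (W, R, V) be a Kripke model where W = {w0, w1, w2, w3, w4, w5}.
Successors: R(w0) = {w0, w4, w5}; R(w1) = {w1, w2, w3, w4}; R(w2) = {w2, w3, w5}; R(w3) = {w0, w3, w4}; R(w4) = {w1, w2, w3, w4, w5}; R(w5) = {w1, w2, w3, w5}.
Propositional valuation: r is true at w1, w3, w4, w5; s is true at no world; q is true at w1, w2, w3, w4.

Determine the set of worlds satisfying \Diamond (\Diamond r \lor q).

Let φ = \Diamond (\Diamond r \lor q). Evaluate φ at each world:
  w0 (successors {w0, w4, w5}): φ is true.
  w1 (successors {w1, w2, w3, w4}): φ is true.
  w2 (successors {w2, w3, w5}): φ is true.
  w3 (successors {w0, w3, w4}): φ is true.
  w4 (successors {w1, w2, w3, w4, w5}): φ is true.
  w5 (successors {w1, w2, w3, w5}): φ is true.
For instance, at w3:
  At w3: \Diamond (\Diamond r \lor q) requires \Diamond r \lor q at some successor in {w0, w3, w4}.
    \Diamond r \lor q holds at w0, so \Diamond (\Diamond r \lor q) is true at w3.
      At w0: \Diamond r is true, q is false, so \Diamond r \lor q is true.
Satisfying worlds: {w0, w1, w2, w3, w4, w5}

w0, w1, w2, w3, w4, w5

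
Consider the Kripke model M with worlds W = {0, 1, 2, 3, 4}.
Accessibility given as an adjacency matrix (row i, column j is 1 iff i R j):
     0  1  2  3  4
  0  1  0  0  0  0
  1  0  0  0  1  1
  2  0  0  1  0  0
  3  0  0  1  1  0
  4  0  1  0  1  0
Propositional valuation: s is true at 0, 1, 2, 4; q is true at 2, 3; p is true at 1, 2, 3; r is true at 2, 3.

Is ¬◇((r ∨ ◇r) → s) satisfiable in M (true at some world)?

No

Recall that ◇ψ holds at a world iff ψ holds at some accessible world.
Let φ = ¬◇((r ∨ ◇r) → s). Evaluate φ at each world:
  0 (successors {0}): φ is false.
  1 (successors {3, 4}): φ is false.
  2 (successors {2}): φ is false.
  3 (successors {2, 3}): φ is false.
  4 (successors {1, 3}): φ is false.
For instance, at 4:
  At 4: ◇((r ∨ ◇r) → s) is true, so ¬◇((r ∨ ◇r) → s) is false.
    At 4: ◇((r ∨ ◇r) → s) requires (r ∨ ◇r) → s at some successor in {1, 3}.
      (r ∨ ◇r) → s holds at 1, so ◇((r ∨ ◇r) → s) is true at 4.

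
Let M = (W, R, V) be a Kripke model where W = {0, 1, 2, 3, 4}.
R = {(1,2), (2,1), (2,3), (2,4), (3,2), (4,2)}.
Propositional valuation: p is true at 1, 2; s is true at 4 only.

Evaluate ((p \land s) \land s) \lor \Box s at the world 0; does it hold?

Recall that \Box ψ holds at a world iff ψ holds at every accessible world, and \Diamond ψ holds iff ψ holds at some accessible world.
At 0: (p \land s) \land s is false, \Box s is true, so ((p \land s) \land s) \lor \Box s is true.
  At 0: no accessible worlds, so \Box s holds vacuously.

Yes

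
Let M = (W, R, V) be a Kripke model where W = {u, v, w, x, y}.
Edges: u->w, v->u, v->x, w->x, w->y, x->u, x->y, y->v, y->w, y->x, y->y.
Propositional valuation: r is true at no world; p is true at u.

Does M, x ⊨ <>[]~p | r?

Yes

Recall that []ψ holds at a world iff ψ holds at every accessible world, and <>ψ holds iff ψ holds at some accessible world.
At x: <>[]~p is true, r is false, so <>[]~p | r is true.
  At x: <>[]~p requires []~p at some successor in {u, y}.
    []~p holds at u, so <>[]~p is true at x.
      At u: []~p requires ~p at every successor {w}.
        At w: ~p is true.
      So []~p is true at u.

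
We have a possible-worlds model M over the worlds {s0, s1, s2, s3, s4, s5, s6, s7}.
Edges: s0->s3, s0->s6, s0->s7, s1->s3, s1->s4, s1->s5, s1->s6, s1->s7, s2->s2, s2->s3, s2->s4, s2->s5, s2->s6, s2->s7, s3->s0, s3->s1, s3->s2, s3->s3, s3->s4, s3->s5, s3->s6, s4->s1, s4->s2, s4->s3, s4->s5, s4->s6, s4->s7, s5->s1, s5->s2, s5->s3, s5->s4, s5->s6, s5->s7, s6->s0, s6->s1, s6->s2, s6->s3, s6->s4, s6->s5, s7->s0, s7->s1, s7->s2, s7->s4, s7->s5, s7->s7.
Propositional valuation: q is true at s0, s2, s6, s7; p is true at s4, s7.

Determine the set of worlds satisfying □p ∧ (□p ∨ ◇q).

Recall that □ψ holds at a world iff ψ holds at every accessible world, and ◇ψ holds iff ψ holds at some accessible world.
Let φ = □p ∧ (□p ∨ ◇q). Evaluate φ at each world:
  s0 (successors {s3, s6, s7}): φ is false.
  s1 (successors {s3, s4, s5, s6, s7}): φ is false.
  s2 (successors {s2, s3, s4, s5, s6, s7}): φ is false.
  s3 (successors {s0, s1, s2, s3, s4, s5, s6}): φ is false.
  s4 (successors {s1, s2, s3, s5, s6, s7}): φ is false.
  s5 (successors {s1, s2, s3, s4, s6, s7}): φ is false.
  s6 (successors {s0, s1, s2, s3, s4, s5}): φ is false.
  s7 (successors {s0, s1, s2, s4, s5, s7}): φ is false.
For instance, at s3:
  At s3: □p is false, □p ∨ ◇q is true, so □p ∧ (□p ∨ ◇q) is false.
    At s3: □p requires p at every successor {s0, s1, s2, s3, s4, s5, s6}.
      p fails at s0, so □p is false at s3.
    At s3: □p is false, ◇q is true, so □p ∨ ◇q is true.
      At s3: □p requires p at every successor {s0, s1, s2, s3, s4, s5, s6}.
        p fails at s0, so □p is false at s3.
      At s3: ◇q requires q at some successor in {s0, s1, s2, s3, s4, s5, s6}.
        q holds at s0, so ◇q is true at s3.
Satisfying worlds: none.

none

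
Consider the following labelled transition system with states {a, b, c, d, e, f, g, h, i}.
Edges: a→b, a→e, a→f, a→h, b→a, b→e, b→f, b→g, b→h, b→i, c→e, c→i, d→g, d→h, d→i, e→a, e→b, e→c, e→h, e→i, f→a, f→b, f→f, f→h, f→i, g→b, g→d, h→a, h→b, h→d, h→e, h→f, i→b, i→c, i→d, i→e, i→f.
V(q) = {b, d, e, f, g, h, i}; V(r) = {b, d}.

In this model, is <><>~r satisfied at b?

Yes

Recall that <>ψ holds at a world iff ψ holds at some accessible world.
At b: <><>~r requires <>~r at some successor in {a, e, f, g, h, i}.
  <>~r holds at a, so <><>~r is true at b.
    At a: <>~r requires ~r at some successor in {b, e, f, h}.
      ~r holds at e, so <>~r is true at a.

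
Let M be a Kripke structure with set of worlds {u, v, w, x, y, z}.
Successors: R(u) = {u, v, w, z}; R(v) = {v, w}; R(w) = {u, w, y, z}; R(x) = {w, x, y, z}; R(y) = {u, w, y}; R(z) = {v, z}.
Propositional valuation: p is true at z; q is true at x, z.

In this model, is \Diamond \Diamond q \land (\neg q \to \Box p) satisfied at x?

Recall that \Box ψ holds at a world iff ψ holds at every accessible world, and \Diamond ψ holds iff ψ holds at some accessible world.
At x: \Diamond \Diamond q is true, \neg q \to \Box p is true, so \Diamond \Diamond q \land (\neg q \to \Box p) is true.
  At x: \Diamond \Diamond q requires \Diamond q at some successor in {w, x, y, z}.
    \Diamond q holds at w, so \Diamond \Diamond q is true at x.
      At w: \Diamond q requires q at some successor in {u, w, y, z}.
        q holds at z, so \Diamond q is true at w.
  At x: \neg q is false, \Box p is false, so \neg q \to \Box p is true.
    At x: \Box p requires p at every successor {w, x, y, z}.
      p fails at w, so \Box p is false at x.

Yes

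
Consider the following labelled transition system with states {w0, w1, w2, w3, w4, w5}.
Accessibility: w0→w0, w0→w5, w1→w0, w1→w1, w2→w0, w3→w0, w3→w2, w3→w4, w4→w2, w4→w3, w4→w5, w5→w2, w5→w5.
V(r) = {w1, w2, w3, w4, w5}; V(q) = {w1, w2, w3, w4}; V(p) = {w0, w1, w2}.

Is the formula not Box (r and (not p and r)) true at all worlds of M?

Let φ = not Box (r and (not p and r)). Evaluate φ at each world:
  w0 (successors {w0, w5}): φ is true.
  w1 (successors {w0, w1}): φ is true.
  w2 (successors {w0}): φ is true.
  w3 (successors {w0, w2, w4}): φ is true.
  w4 (successors {w2, w3, w5}): φ is true.
  w5 (successors {w2, w5}): φ is true.
For instance, at w1:
  At w1: Box (r and (not p and r)) is false, so not Box (r and (not p and r)) is true.
    At w1: Box (r and (not p and r)) requires r and (not p and r) at every successor {w0, w1}.
      r and (not p and r) fails at w0, so Box (r and (not p and r)) is false at w1.

Yes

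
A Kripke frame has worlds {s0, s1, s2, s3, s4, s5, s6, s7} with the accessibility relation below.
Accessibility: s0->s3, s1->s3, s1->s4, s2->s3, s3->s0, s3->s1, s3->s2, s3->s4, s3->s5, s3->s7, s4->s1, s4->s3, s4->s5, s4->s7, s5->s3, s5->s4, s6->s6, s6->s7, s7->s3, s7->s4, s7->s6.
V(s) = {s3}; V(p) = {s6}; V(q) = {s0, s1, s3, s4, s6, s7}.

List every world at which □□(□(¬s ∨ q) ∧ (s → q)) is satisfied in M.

Recall that □ψ holds at a world iff ψ holds at every accessible world, and ◇ψ holds iff ψ holds at some accessible world.
Let φ = □□(□(¬s ∨ q) ∧ (s → q)). Evaluate φ at each world:
  s0 (successors {s3}): φ is true.
  s1 (successors {s3, s4}): φ is true.
  s2 (successors {s3}): φ is true.
  s3 (successors {s0, s1, s2, s4, s5, s7}): φ is true.
  s4 (successors {s1, s3, s5, s7}): φ is true.
  s5 (successors {s3, s4}): φ is true.
  s6 (successors {s6, s7}): φ is true.
  s7 (successors {s3, s4, s6}): φ is true.
For instance, at s3:
  At s3: □□(□(¬s ∨ q) ∧ (s → q)) requires □(□(¬s ∨ q) ∧ (s → q)) at every successor {s0, s1, s2, s4, s5, s7}.
    At s0: □(□(¬s ∨ q) ∧ (s → q)) is true.
    At s1: □(□(¬s ∨ q) ∧ (s → q)) is true.
    At s2: □(□(¬s ∨ q) ∧ (s → q)) is true.
    At s4: □(□(¬s ∨ q) ∧ (s → q)) is true.
    At s5: □(□(¬s ∨ q) ∧ (s → q)) is true.
    At s7: □(□(¬s ∨ q) ∧ (s → q)) is true.
  So □□(□(¬s ∨ q) ∧ (s → q)) is true at s3.
Satisfying worlds: {s0, s1, s2, s3, s4, s5, s6, s7}

s0, s1, s2, s3, s4, s5, s6, s7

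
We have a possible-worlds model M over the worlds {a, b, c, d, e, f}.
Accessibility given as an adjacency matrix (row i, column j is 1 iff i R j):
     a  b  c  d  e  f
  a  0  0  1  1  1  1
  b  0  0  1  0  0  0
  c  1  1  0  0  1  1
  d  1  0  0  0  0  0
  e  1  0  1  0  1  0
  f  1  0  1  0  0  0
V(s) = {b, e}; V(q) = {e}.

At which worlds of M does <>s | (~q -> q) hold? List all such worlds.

Let φ = <>s | (~q -> q). Evaluate φ at each world:
  a (successors {c, d, e, f}): φ is true.
  b (successors {c}): φ is false.
  c (successors {a, b, e, f}): φ is true.
  d (successors {a}): φ is false.
  e (successors {a, c, e}): φ is true.
  f (successors {a, c}): φ is false.
For instance, at b:
  At b: <>s is false, ~q -> q is false, so <>s | (~q -> q) is false.
    At b: <>s requires s at some successor in {c}.
      At c: s is false.
    So <>s is false at b.
Satisfying worlds: {a, c, e}

a, c, e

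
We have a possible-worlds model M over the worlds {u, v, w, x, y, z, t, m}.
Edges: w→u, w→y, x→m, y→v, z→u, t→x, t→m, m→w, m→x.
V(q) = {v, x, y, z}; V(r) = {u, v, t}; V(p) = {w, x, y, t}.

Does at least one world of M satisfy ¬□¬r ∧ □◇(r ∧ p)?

No

Recall that □ψ holds at a world iff ψ holds at every accessible world, and ◇ψ holds iff ψ holds at some accessible world.
Let φ = ¬□¬r ∧ □◇(r ∧ p). Evaluate φ at each world:
  u (successors ∅): φ is false.
  v (successors ∅): φ is false.
  w (successors {u, y}): φ is false.
  x (successors {m}): φ is false.
  y (successors {v}): φ is false.
  z (successors {u}): φ is false.
  t (successors {x, m}): φ is false.
  m (successors {w, x}): φ is false.
For instance, at y:
  At y: ¬□¬r is true, □◇(r ∧ p) is false, so ¬□¬r ∧ □◇(r ∧ p) is false.
    At y: □¬r is false, so ¬□¬r is true.
      At y: □¬r requires ¬r at every successor {v}.
        ¬r fails at v, so □¬r is false at y.
    At y: □◇(r ∧ p) requires ◇(r ∧ p) at every successor {v}.
      ◇(r ∧ p) fails at v, so □◇(r ∧ p) is false at y.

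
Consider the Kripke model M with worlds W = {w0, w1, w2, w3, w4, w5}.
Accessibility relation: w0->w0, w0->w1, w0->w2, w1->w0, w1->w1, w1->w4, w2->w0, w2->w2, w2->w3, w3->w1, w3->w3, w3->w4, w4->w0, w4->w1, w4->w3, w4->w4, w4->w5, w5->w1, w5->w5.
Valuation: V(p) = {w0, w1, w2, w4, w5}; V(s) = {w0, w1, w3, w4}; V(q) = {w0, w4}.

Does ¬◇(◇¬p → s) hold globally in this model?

No

Let φ = ¬◇(◇¬p → s). Evaluate φ at each world:
  w0 (successors {w0, w1, w2}): φ is false.
  w1 (successors {w0, w1, w4}): φ is false.
  w2 (successors {w0, w2, w3}): φ is false.
  w3 (successors {w1, w3, w4}): φ is false.
  w4 (successors {w0, w1, w3, w4, w5}): φ is false.
  w5 (successors {w1, w5}): φ is false.
Detail at w0 (counterexample):
  At w0: ◇(◇¬p → s) is true, so ¬◇(◇¬p → s) is false.
    At w0: ◇(◇¬p → s) requires ◇¬p → s at some successor in {w0, w1, w2}.
      ◇¬p → s holds at w0, so ◇(◇¬p → s) is true at w0.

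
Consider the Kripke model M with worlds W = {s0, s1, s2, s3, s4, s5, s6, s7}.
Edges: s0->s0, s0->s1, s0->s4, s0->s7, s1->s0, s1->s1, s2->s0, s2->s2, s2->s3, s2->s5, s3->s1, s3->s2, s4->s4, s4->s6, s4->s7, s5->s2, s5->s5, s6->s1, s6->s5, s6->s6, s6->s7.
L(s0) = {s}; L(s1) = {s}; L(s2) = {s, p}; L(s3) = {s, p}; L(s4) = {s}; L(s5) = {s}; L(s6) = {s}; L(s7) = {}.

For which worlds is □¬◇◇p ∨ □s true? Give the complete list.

Let φ = □¬◇◇p ∨ □s. Evaluate φ at each world:
  s0 (successors {s0, s1, s4, s7}): φ is true.
  s1 (successors {s0, s1}): φ is true.
  s2 (successors {s0, s2, s3, s5}): φ is true.
  s3 (successors {s1, s2}): φ is true.
  s4 (successors {s4, s6, s7}): φ is false.
  s5 (successors {s2, s5}): φ is true.
  s6 (successors {s1, s5, s6, s7}): φ is false.
  s7 (successors ∅): φ is true.
For instance, at s5:
  At s5: □¬◇◇p is false, □s is true, so □¬◇◇p ∨ □s is true.
    At s5: □¬◇◇p requires ¬◇◇p at every successor {s2, s5}.
      ¬◇◇p fails at s2, so □¬◇◇p is false at s5.
    At s5: □s requires s at every successor {s2, s5}.
      At s2: s is true.
      At s5: s is true.
    So □s is true at s5.
Satisfying worlds: {s0, s1, s2, s3, s5, s7}

s0, s1, s2, s3, s5, s7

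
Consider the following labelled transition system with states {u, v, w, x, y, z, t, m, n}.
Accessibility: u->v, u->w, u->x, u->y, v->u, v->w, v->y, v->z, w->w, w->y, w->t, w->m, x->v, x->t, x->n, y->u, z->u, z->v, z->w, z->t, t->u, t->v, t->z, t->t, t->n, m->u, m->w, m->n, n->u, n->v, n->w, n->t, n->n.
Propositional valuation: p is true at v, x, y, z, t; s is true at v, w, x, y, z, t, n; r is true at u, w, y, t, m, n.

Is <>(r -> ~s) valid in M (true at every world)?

Yes

Recall that <>ψ holds at a world iff ψ holds at some accessible world.
Let φ = <>(r -> ~s). Evaluate φ at each world:
  u (successors {v, w, x, y}): φ is true.
  v (successors {u, w, y, z}): φ is true.
  w (successors {w, y, t, m}): φ is true.
  x (successors {v, t, n}): φ is true.
  y (successors {u}): φ is true.
  z (successors {u, v, w, t}): φ is true.
  t (successors {u, v, z, t, n}): φ is true.
  m (successors {u, w, n}): φ is true.
  n (successors {u, v, w, t, n}): φ is true.
For instance, at t:
  At t: <>(r -> ~s) requires r -> ~s at some successor in {u, v, z, t, n}.
    r -> ~s holds at u, so <>(r -> ~s) is true at t.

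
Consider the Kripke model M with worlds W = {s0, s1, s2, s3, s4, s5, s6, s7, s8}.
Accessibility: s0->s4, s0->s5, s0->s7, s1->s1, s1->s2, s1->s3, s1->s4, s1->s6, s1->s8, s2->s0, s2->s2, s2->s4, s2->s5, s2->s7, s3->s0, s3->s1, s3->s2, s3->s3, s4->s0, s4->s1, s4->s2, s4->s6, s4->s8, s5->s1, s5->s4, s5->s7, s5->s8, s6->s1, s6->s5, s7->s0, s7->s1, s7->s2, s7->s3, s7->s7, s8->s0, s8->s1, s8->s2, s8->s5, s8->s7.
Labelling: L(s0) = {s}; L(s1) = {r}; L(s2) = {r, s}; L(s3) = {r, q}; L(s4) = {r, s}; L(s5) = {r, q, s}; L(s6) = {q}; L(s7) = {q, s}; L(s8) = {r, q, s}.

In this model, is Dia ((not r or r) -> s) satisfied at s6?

At s6: Dia ((not r or r) -> s) requires (not r or r) -> s at some successor in {s1, s5}.
  (not r or r) -> s holds at s5, so Dia ((not r or r) -> s) is true at s6.

Yes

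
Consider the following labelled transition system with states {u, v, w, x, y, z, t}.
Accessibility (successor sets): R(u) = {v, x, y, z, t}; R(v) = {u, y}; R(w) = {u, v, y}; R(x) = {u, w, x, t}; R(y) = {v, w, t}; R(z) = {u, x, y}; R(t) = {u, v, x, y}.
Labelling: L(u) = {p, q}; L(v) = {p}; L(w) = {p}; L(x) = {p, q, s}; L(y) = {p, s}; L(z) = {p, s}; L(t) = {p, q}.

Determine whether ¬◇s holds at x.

No

At x: ◇s is true, so ¬◇s is false.
  At x: ◇s requires s at some successor in {u, w, x, t}.
    s holds at x, so ◇s is true at x.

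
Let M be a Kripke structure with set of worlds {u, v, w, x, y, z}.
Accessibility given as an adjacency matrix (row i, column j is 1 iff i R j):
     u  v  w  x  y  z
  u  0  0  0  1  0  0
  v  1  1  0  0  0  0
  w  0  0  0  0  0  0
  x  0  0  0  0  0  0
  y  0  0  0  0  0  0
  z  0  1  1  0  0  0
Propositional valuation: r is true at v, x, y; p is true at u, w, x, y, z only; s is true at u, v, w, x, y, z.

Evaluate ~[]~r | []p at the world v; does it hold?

Yes

At v: ~[]~r is true, []p is false, so ~[]~r | []p is true.
  At v: []~r is false, so ~[]~r is true.
    At v: []~r requires ~r at every successor {u, v}.
      ~r fails at v, so []~r is false at v.
  At v: []p requires p at every successor {u, v}.
    p fails at v, so []p is false at v.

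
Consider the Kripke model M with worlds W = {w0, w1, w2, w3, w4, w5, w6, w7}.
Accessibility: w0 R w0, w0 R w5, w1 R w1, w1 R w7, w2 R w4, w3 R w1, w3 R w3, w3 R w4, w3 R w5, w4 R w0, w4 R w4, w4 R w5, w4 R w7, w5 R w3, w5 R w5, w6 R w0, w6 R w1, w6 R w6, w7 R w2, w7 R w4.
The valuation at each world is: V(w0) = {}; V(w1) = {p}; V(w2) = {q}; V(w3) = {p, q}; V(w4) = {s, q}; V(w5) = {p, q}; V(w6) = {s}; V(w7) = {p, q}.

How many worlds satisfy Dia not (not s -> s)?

7

Let φ = Dia not (not s -> s). Evaluate φ at each world:
  w0 (successors {w0, w5}): φ is true.
  w1 (successors {w1, w7}): φ is true.
  w2 (successors {w4}): φ is false.
  w3 (successors {w1, w3, w4, w5}): φ is true.
  w4 (successors {w0, w4, w5, w7}): φ is true.
  w5 (successors {w3, w5}): φ is true.
  w6 (successors {w0, w1, w6}): φ is true.
  w7 (successors {w2, w4}): φ is true.
For instance, at w3:
  At w3: Dia not (not s -> s) requires not (not s -> s) at some successor in {w1, w3, w4, w5}.
    not (not s -> s) holds at w1, so Dia not (not s -> s) is true at w3.
Satisfying worlds: {w0, w1, w3, w4, w5, w6, w7}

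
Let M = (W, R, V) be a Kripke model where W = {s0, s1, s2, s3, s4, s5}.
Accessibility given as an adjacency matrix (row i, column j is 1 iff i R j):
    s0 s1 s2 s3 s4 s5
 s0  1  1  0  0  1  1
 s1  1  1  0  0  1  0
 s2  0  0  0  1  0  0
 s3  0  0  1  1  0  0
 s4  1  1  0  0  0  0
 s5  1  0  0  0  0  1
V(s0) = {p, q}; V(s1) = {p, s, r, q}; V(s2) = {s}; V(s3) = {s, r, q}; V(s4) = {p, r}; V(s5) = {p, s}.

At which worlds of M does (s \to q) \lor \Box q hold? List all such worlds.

s0, s1, s2, s3, s4

Recall that \Box ψ holds at a world iff ψ holds at every accessible world, and \Diamond ψ holds iff ψ holds at some accessible world.
Let φ = (s \to q) \lor \Box q. Evaluate φ at each world:
  s0 (successors {s0, s1, s4, s5}): φ is true.
  s1 (successors {s0, s1, s4}): φ is true.
  s2 (successors {s3}): φ is true.
  s3 (successors {s2, s3}): φ is true.
  s4 (successors {s0, s1}): φ is true.
  s5 (successors {s0, s5}): φ is false.
For instance, at s4:
  At s4: s \to q is true, \Box q is true, so (s \to q) \lor \Box q is true.
    At s4: \Box q requires q at every successor {s0, s1}.
      At s0: q is true.
      At s1: q is true.
    So \Box q is true at s4.
Satisfying worlds: {s0, s1, s2, s3, s4}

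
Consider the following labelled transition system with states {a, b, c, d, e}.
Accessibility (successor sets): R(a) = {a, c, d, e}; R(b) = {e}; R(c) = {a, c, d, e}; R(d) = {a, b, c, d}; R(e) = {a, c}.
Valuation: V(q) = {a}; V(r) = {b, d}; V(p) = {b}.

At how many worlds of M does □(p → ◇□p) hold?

4

Let φ = □(p → ◇□p). Evaluate φ at each world:
  a (successors {a, c, d, e}): φ is true.
  b (successors {e}): φ is true.
  c (successors {a, c, d, e}): φ is true.
  d (successors {a, b, c, d}): φ is false.
  e (successors {a, c}): φ is true.
For instance, at b:
  At b: □(p → ◇□p) requires p → ◇□p at every successor {e}.
      At e: p is false, ◇□p is false, so p → ◇□p is true.
  So □(p → ◇□p) is true at b.
Satisfying worlds: {a, b, c, e}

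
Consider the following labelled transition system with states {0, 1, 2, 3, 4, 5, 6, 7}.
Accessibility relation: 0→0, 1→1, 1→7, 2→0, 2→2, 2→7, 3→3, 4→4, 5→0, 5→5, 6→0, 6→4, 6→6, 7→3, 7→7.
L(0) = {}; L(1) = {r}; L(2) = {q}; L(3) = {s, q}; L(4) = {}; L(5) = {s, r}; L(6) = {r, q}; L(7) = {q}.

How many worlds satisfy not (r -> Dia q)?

Let φ = not (r -> Dia q). Evaluate φ at each world:
  0 (successors {0}): φ is false.
  1 (successors {1, 7}): φ is false.
  2 (successors {0, 2, 7}): φ is false.
  3 (successors {3}): φ is false.
  4 (successors {4}): φ is false.
  5 (successors {0, 5}): φ is true.
  6 (successors {0, 4, 6}): φ is false.
  7 (successors {3, 7}): φ is false.
For instance, at 1:
  At 1: r -> Dia q is true, so not (r -> Dia q) is false.
    At 1: r is true, Dia q is true, so r -> Dia q is true.
      At 1: Dia q requires q at some successor in {1, 7}.
        q holds at 7, so Dia q is true at 1.
Satisfying worlds: {5}

1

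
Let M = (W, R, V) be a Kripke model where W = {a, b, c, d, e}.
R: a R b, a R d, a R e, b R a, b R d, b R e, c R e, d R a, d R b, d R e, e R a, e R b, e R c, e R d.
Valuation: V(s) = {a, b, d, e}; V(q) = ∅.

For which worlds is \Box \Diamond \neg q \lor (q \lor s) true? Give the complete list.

Recall that \Box ψ holds at a world iff ψ holds at every accessible world, and \Diamond ψ holds iff ψ holds at some accessible world.
Let φ = \Box \Diamond \neg q \lor (q \lor s). Evaluate φ at each world:
  a (successors {b, d, e}): φ is true.
  b (successors {a, d, e}): φ is true.
  c (successors {e}): φ is true.
  d (successors {a, b, e}): φ is true.
  e (successors {a, b, c, d}): φ is true.
For instance, at c:
  At c: \Box \Diamond \neg q is true, q \lor s is false, so \Box \Diamond \neg q \lor (q \lor s) is true.
    At c: \Box \Diamond \neg q requires \Diamond \neg q at every successor {e}.
      At e: \Diamond \neg q is true.
    So \Box \Diamond \neg q is true at c.
Satisfying worlds: {a, b, c, d, e}

a, b, c, d, e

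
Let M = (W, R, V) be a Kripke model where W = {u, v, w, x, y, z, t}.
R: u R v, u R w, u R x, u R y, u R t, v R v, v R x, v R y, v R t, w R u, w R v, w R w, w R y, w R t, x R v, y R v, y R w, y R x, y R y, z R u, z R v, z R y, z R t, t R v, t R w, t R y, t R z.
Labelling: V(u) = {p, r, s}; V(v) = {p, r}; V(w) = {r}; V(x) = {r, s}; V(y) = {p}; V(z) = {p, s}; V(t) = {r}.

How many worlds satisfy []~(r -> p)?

Let φ = []~(r -> p). Evaluate φ at each world:
  u (successors {v, w, x, y, t}): φ is false.
  v (successors {v, x, y, t}): φ is false.
  w (successors {u, v, w, y, t}): φ is false.
  x (successors {v}): φ is false.
  y (successors {v, w, x, y}): φ is false.
  z (successors {u, v, y, t}): φ is false.
  t (successors {v, w, y, z}): φ is false.
For instance, at y:
  At y: []~(r -> p) requires ~(r -> p) at every successor {v, w, x, y}.
    ~(r -> p) fails at v, so []~(r -> p) is false at y.
Satisfying worlds: none.

0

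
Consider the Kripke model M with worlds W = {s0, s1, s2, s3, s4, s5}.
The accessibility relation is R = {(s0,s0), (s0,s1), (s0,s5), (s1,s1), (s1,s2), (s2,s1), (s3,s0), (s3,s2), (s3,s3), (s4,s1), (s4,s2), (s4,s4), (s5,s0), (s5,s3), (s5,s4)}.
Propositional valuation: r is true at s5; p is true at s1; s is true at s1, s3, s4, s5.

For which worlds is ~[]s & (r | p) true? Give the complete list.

Let φ = ~[]s & (r | p). Evaluate φ at each world:
  s0 (successors {s0, s1, s5}): φ is false.
  s1 (successors {s1, s2}): φ is true.
  s2 (successors {s1}): φ is false.
  s3 (successors {s0, s2, s3}): φ is false.
  s4 (successors {s1, s2, s4}): φ is false.
  s5 (successors {s0, s3, s4}): φ is true.
For instance, at s5:
  At s5: ~[]s is true, r | p is true, so ~[]s & (r | p) is true.
    At s5: []s is false, so ~[]s is true.
      At s5: []s requires s at every successor {s0, s3, s4}.
        s fails at s0, so []s is false at s5.
Satisfying worlds: {s1, s5}

s1, s5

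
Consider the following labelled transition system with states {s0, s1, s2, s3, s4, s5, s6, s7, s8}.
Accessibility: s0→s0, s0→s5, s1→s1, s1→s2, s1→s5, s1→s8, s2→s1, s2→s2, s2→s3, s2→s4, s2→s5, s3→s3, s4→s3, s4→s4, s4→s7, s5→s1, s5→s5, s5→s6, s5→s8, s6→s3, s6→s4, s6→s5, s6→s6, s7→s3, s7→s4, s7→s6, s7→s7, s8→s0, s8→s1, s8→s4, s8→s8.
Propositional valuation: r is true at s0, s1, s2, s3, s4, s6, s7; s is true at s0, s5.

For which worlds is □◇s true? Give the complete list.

Let φ = □◇s. Evaluate φ at each world:
  s0 (successors {s0, s5}): φ is true.
  s1 (successors {s1, s2, s5, s8}): φ is true.
  s2 (successors {s1, s2, s3, s4, s5}): φ is false.
  s3 (successors {s3}): φ is false.
  s4 (successors {s3, s4, s7}): φ is false.
  s5 (successors {s1, s5, s6, s8}): φ is true.
  s6 (successors {s3, s4, s5, s6}): φ is false.
  s7 (successors {s3, s4, s6, s7}): φ is false.
  s8 (successors {s0, s1, s4, s8}): φ is false.
For instance, at s8:
  At s8: □◇s requires ◇s at every successor {s0, s1, s4, s8}.
    ◇s fails at s4, so □◇s is false at s8.
      At s4: ◇s requires s at some successor in {s3, s4, s7}.
        At s3: s is false.
        At s4: s is false.
        At s7: s is false.
      So ◇s is false at s4.
Satisfying worlds: {s0, s1, s5}

s0, s1, s5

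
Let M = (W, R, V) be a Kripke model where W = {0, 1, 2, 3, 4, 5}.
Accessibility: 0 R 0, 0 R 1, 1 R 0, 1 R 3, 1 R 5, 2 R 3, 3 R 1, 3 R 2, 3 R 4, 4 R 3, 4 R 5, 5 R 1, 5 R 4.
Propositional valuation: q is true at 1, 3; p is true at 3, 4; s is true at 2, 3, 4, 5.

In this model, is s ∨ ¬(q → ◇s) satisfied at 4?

Yes

At 4: s is true, ¬(q → ◇s) is false, so s ∨ ¬(q → ◇s) is true.
  At 4: q → ◇s is true, so ¬(q → ◇s) is false.
    At 4: q is false, ◇s is true, so q → ◇s is true.
      At 4: ◇s requires s at some successor in {3, 5}.
        s holds at 3, so ◇s is true at 4.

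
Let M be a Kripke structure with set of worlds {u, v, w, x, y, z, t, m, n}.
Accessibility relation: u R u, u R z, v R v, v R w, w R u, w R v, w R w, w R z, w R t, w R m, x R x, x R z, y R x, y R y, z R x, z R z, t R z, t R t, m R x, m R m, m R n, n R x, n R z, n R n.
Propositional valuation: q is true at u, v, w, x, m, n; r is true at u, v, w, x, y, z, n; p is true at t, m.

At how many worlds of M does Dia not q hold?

Let φ = Dia not q. Evaluate φ at each world:
  u (successors {u, z}): φ is true.
  v (successors {v, w}): φ is false.
  w (successors {u, v, w, z, t, m}): φ is true.
  x (successors {x, z}): φ is true.
  y (successors {x, y}): φ is true.
  z (successors {x, z}): φ is true.
  t (successors {z, t}): φ is true.
  m (successors {x, m, n}): φ is false.
  n (successors {x, z, n}): φ is true.
For instance, at u:
  At u: Dia not q requires not q at some successor in {u, z}.
    not q holds at z, so Dia not q is true at u.
Satisfying worlds: {u, w, x, y, z, t, n}

7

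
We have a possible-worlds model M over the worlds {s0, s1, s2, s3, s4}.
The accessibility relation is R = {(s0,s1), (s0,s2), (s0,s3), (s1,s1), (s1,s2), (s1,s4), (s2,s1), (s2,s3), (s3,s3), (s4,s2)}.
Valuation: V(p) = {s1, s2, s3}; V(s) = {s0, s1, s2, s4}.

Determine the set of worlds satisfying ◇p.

Recall that ◇ψ holds at a world iff ψ holds at some accessible world.
Let φ = ◇p. Evaluate φ at each world:
  s0 (successors {s1, s2, s3}): φ is true.
  s1 (successors {s1, s2, s4}): φ is true.
  s2 (successors {s1, s3}): φ is true.
  s3 (successors {s3}): φ is true.
  s4 (successors {s2}): φ is true.
For instance, at s4:
  At s4: ◇p requires p at some successor in {s2}.
    p holds at s2, so ◇p is true at s4.
Satisfying worlds: {s0, s1, s2, s3, s4}

s0, s1, s2, s3, s4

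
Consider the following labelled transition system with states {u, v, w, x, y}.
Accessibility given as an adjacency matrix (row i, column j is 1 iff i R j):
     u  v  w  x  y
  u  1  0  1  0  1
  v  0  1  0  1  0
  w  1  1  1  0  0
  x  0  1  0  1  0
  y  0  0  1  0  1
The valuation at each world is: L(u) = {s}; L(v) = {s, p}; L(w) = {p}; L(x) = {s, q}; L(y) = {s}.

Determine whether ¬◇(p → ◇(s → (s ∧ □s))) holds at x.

Recall that □ψ holds at a world iff ψ holds at every accessible world, and ◇ψ holds iff ψ holds at some accessible world.
At x: ◇(p → ◇(s → (s ∧ □s))) is true, so ¬◇(p → ◇(s → (s ∧ □s))) is false.
  At x: ◇(p → ◇(s → (s ∧ □s))) requires p → ◇(s → (s ∧ □s)) at some successor in {v, x}.
    p → ◇(s → (s ∧ □s)) holds at v, so ◇(p → ◇(s → (s ∧ □s))) is true at x.
      At v: p is true, ◇(s → (s ∧ □s)) is true, so p → ◇(s → (s ∧ □s)) is true.

No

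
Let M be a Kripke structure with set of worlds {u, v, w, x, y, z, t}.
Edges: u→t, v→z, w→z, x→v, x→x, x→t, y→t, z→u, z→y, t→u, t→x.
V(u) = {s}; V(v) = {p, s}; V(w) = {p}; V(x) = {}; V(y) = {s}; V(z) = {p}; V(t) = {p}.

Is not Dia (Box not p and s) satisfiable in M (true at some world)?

Let φ = not Dia (Box not p and s). Evaluate φ at each world:
  u (successors {t}): φ is true.
  v (successors {z}): φ is true.
  w (successors {z}): φ is true.
  x (successors {v, x, t}): φ is true.
  y (successors {t}): φ is true.
  z (successors {u, y}): φ is true.
  t (successors {u, x}): φ is true.
Detail at u (witness):
  At u: Dia (Box not p and s) is false, so not Dia (Box not p and s) is true.
    At u: Dia (Box not p and s) requires Box not p and s at some successor in {t}.
      At t: Box not p and s is false.
    So Dia (Box not p and s) is false at u.

Yes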